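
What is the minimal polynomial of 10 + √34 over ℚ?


Let α = 10 + √34. Then α - 10 = √34, so (α - 10)² = 34, giving α² - 20α + 66 = 0. Degree 2 and α ∉ ℚ, so this is the minimal polynomial.

Minimal polynomial: x² - 20x + 66


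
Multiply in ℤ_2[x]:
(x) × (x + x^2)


Expand and collect like terms; reduce coefficients mod 2:
x^0: 0·0 = 0 ≡ 0 (mod 2)
x^1: 0·1 + 1·0 = 0 ≡ 0 (mod 2)
x^2: 0·1 + 1·1 = 1 ≡ 1 (mod 2)
x^3: 1·1 = 1 ≡ 1 (mod 2)
Result: x^2 + x^3

f · g = x^2 + x^3


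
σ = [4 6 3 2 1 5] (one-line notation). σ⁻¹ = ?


To find σ⁻¹, swap domain and range:
σ(1) = 4 → σ⁻¹(4) = 1
σ(2) = 6 → σ⁻¹(6) = 2
σ(3) = 3 → σ⁻¹(3) = 3
σ(4) = 2 → σ⁻¹(2) = 4
σ(5) = 1 → σ⁻¹(1) = 5
σ(6) = 5 → σ⁻¹(5) = 6

σ⁻¹ = [5 4 3 1 6 2]


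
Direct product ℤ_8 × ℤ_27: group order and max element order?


|ℤ_8 × ℤ_27| = 8 × 27 = 216
Max element order = lcm(8,27) = 216
Cyclic? Yes (gcd=1)

|ℤ_8×ℤ_27| = 216, max element order = 216


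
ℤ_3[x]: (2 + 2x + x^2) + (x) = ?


Add coefficients mod 3:
x^0: 2 + 0 = 2 (mod 3)
x^1: 2 + 1 = 0 (mod 3)
x^2: 1 + 0 = 1 (mod 3)
Result: 2 + x^2

f + g = 2 + x^2


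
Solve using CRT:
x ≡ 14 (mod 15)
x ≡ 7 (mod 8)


m₁ = 15, m₂ = 8, gcd = 1, so CRT applies. M = m₁·m₂ = 120
Let M₁ = M/m₁ = 8, M₂ = M/m₂ = 15
Find y₁ ≡ M₁⁻¹ (mod m₁): 8⁻¹ ≡ 2 (mod 15)
Find y₂ ≡ M₂⁻¹ (mod m₂): 15⁻¹ ≡ 7 (mod 8)
x = a₁·M₁·y₁ + a₂·M₂·y₂ = 14·8·2 + 7·15·7 = 959
Reduce mod 120: x ≡ 119
Check: 119 mod 15 = 14 ✓, 119 mod 8 = 7 ✓

x ≡ 119 (mod 120)


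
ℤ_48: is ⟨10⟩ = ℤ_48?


g generates ℤ_n iff gcd(g, n) = 1
gcd(10, 48) = 2
Since gcd = 2 ≠ 1, ⟨10⟩ has order 24 < 48, so 10 is not a generator.

No, 10 does not generate ℤ_48


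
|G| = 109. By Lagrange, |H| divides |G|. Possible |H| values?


Lagrange's theorem: |H| divides |G|
|G| = 109
Divisors of 109: 1, 109

Possible subgroup orders: {1, 109}


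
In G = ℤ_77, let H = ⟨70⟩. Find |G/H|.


|⟨70⟩| = n / gcd(70, 77) = 77 / 7 = 11
H is normal (ℤ_77 is abelian).
|G/H| = |G| / |H| = 77 / 11 = 7

|G/H| = 7


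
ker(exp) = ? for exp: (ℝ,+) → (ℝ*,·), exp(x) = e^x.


Kernel = preimage of identity
ker(exp) = {x ∈ ℝ | e^x = 1} = {0}

ker(exp) = {0}


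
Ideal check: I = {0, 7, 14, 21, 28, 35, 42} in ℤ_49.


Check ideal conditions for I = {0, 7, 14, 21, 28, 35, 42} in ℤ_49:
(1) I is an additive subgroup? Yes
(2) For r ∈ ℤ_49 and a ∈ I: r·a ∈ I? Yes

Yes, I is an ideal of ℤ_49


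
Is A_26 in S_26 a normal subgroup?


H = A_26 in S_26
A_26 has index 2 in S_26, and every subgroup of index 2 is normal

Yes, normal subgroup


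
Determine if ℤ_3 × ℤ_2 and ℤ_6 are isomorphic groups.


Comparing ℤ_3 × ℤ_2 and ℤ_6:
gcd(3,2) = 1, so ℤ_3 × ℤ_2 ≅ ℤ_6 (CRT)

Yes, ℤ_3 × ℤ_2 ≅ ℤ_6


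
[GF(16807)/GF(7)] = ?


GF(16807) = GF(7^5), so the extension degree is 5

[GF(16807)/GF(7)] = 5


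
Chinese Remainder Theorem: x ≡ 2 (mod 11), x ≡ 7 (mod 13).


m₁ = 11, m₂ = 13, gcd = 1, so CRT applies. M = m₁·m₂ = 143
Let M₁ = M/m₁ = 13, M₂ = M/m₂ = 11
Find y₁ ≡ M₁⁻¹ (mod m₁): 13⁻¹ ≡ 6 (mod 11)
Find y₂ ≡ M₂⁻¹ (mod m₂): 11⁻¹ ≡ 6 (mod 13)
x = a₁·M₁·y₁ + a₂·M₂·y₂ = 2·13·6 + 7·11·6 = 618
Reduce mod 143: x ≡ 46
Check: 46 mod 11 = 2 ✓, 46 mod 13 = 7 ✓

x ≡ 46 (mod 143)


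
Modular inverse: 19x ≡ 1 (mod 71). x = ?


Use the extended Euclidean algorithm to write 1 = 19·s + 71·t; then s mod 71 is the inverse.
Euclidean algorithm:
  19 = 0·71 + 19
  71 = 3·19 + 14
  19 = 1·14 + 5
  14 = 2·5 + 4
  5 = 1·4 + 1
  4 = 4·1 + 0
gcd(19,71) = 1
Back-substitution gives: 19·(15) + 71·(-4) = 1
So 19⁻¹ ≡ 15 ≡ 15 (mod 71)
Check: 19 × 15 = 285 ≡ 1 (mod 71) ✓

19⁻¹ ≡ 15 (mod 71)


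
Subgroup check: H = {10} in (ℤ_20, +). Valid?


Subgroup test for H = {10} in (ℤ_20, +):
(1) 0 ∈ H? No
(2) Closure: for all a,b ∈ H, (a+b) mod 20 ∈ H? No  [counterexample: 10 + 10 = 0 ∉ H]
(3) Inverses: for all a ∈ H, -a mod 20 ∈ H? Yes

No, H is not a subgroup of ℤ_20


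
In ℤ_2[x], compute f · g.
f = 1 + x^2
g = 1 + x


Expand and collect like terms; reduce coefficients mod 2:
x^0: 1·1 = 1 ≡ 1 (mod 2)
x^1: 1·1 + 0·1 = 1 ≡ 1 (mod 2)
x^2: 0·1 + 1·1 = 1 ≡ 1 (mod 2)
x^3: 1·1 = 1 ≡ 1 (mod 2)
Result: 1 + x + x^2 + x^3

f · g = 1 + x + x^2 + x^3


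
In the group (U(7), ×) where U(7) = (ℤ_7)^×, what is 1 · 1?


Operation: multiplication mod 7
1 · 1 = (a × b) mod 7 with a = 1, b = 1

1 · 1 = 1


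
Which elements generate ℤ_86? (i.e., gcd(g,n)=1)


g generates ℤ_n iff gcd(g,n) = 1
Prime factors of 86: 2, 43
Generators are g ∈ {1,...,85} not divisible by any of these primes.
Generators: {1, 3, 5, 7, 9, 11, 13, 15, 17, 19, 21, 23, 25, 27, 29, 31, 33, 35, 37, 39, 41, 45, 47, 49, 51, 53, 55, 57, 59, 61, 63, 65, 67, 69, 71, 73, 75, 77, 79, 81, 83, 85}
Number of generators = φ(86) = 42

Generators of ℤ_86 = {1, 3, 5, 7, 9, 11, 13, 15, 17, 19, 21, 23, 25, 27, 29, 31, 33, 35, 37, 39, 41, 45, 47, 49, 51, 53, 55, 57, 59, 61, 63, 65, 67, 69, 71, 73, 75, 77, 79, 81, 83, 85}


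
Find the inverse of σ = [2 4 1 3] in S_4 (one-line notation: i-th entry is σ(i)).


To find σ⁻¹, swap domain and range:
σ(1) = 2 → σ⁻¹(2) = 1
σ(2) = 4 → σ⁻¹(4) = 2
σ(3) = 1 → σ⁻¹(1) = 3
σ(4) = 3 → σ⁻¹(3) = 4

σ⁻¹ = [3 1 4 2]


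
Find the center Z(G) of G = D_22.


Z(G) = {g ∈ G | gx = xg for all x ∈ G}
For even n, Z(D_n) = {e, r^(n/2)}: the 180° rotation r^11 commutes with every reflection and rotation

Z(D_22) = {e, r^11}


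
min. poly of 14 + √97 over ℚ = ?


Let α = 14 + √97. Then α - 14 = √97, so (α - 14)² = 97, giving α² - 28α + 99 = 0. Degree 2 and α ∉ ℚ, so this is the minimal polynomial.

Minimal polynomial: x² - 28x + 99


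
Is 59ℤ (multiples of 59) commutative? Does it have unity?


59ℤ is a commutative ring under +,× but has no multiplicative identity (1 ∉ 59ℤ); it has no zero divisors, but without unity it is not an integral domain
Commutative: Yes
Integral domain: No
Has unity: No

59ℤ (multiples of 59): Commutative=Yes, Unity=No


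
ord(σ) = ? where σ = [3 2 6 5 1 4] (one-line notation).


Cycle decomposition: (1 3 6 4 5)
Cycle lengths: 5
Order = lcm(5) = 5

ord(σ) = 5


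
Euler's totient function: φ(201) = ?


Factor n: 201 = 3 × 67
φ(n) = n · ∏(1 - 1/p) over distinct primes p | n
φ(201) = 201 · (1 - 1/3) · (1 - 1/67) = 132

φ(201) = 132


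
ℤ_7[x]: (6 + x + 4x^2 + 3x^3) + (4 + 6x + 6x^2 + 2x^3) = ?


Add coefficients mod 7:
x^0: 6 + 4 = 3 (mod 7)
x^1: 1 + 6 = 0 (mod 7)
x^2: 4 + 6 = 3 (mod 7)
x^3: 3 + 2 = 5 (mod 7)
Result: 3 + 3x^2 + 5x^3

f + g = 3 + 3x^2 + 5x^3


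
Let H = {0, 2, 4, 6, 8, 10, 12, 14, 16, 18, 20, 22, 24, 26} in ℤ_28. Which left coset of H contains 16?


16 + H = {16 + h (mod 28) : h ∈ H}
16+0=16, 16+2=18, 16+4=20, 16+6=22, 16+8=24, 16+10=26, 16+12=0, 16+14=2, 16+16=4, 16+18=6, 16+20=8, 16+22=10, 16+24=12, 16+26=14
16 + H = {0, 2, 4, 6, 8, 10, 12, 14, 16, 18, 20, 22, 24, 26} = 0 + H

16 + H = {0, 2, 4, 6, 8, 10, 12, 14, 16, 18, 20, 22, 24, 26}


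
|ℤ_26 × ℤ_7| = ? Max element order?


|ℤ_26 × ℤ_7| = 26 × 7 = 182
Max element order = lcm(26,7) = 182
Cyclic? Yes (gcd=1)

|ℤ_26×ℤ_7| = 182, max element order = 182


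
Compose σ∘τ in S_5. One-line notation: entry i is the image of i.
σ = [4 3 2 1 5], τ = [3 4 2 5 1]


σ∘τ: apply τ first, then σ
1 →τ 3 →σ 2
2 →τ 4 →σ 1
3 →τ 2 →σ 3
4 →τ 5 →σ 5
5 →τ 1 →σ 4

σ∘τ = [2 1 3 5 4]


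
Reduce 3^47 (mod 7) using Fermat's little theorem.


Fermat's little theorem: if p is prime and gcd(a,p)=1, then a^(p-1) ≡ 1 (mod p)
p = 7 is prime, gcd(3,7) = 1
Reduce exponent: 47 mod 6 = 5
So 3^47 ≡ 3^5 (mod 7)
3^5 mod 7 = 5

3^47 ≡ 5 (mod 7)


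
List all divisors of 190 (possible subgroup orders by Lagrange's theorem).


Lagrange's theorem: |H| divides |G|
|G| = 190
Divisors of 190: 1, 2, 5, 10, 19, 38, 95, 190

Possible subgroup orders: {1, 2, 5, 10, 19, 38, 95, 190}


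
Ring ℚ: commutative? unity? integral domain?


ℚ is a field: commutative, has unity, every nonzero element is a unit (hence an integral domain)
Commutative: Yes
Integral domain: Yes
Has unity: Yes

ℚ: Commutative=Yes, Unity=Yes


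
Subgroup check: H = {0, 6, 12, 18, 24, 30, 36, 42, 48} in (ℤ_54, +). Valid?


Subgroup test for H = {0, 6, 12, 18, 24, 30, 36, 42, 48} in (ℤ_54, +):
(1) 0 ∈ H? Yes
(2) Closure: for all a,b ∈ H, (a+b) mod 54 ∈ H? Yes
(3) Inverses: for all a ∈ H, -a mod 54 ∈ H? Yes

Yes, H is a subgroup of ℤ_54


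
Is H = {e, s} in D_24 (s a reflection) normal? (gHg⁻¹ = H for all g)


H = {e, s} in D_24 (s a reflection)
r·s·r⁻¹ = sr⁻² ≠ s for n ≥ 3, so {e, s} is not closed under conjugation

No, not a normal subgroup


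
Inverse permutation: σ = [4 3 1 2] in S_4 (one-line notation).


To find σ⁻¹, swap domain and range:
σ(1) = 4 → σ⁻¹(4) = 1
σ(2) = 3 → σ⁻¹(3) = 2
σ(3) = 1 → σ⁻¹(1) = 3
σ(4) = 2 → σ⁻¹(2) = 4

σ⁻¹ = [3 4 2 1]


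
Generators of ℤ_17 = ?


g generates ℤ_n iff gcd(g,n) = 1
Prime factors of 17: 17
Generators are g ∈ {1,...,16} not divisible by any of these primes.
Generators: {1, 2, 3, 4, 5, 6, 7, 8, 9, 10, 11, 12, 13, 14, 15, 16}
Number of generators = φ(17) = 16

Generators of ℤ_17 = {1, 2, 3, 4, 5, 6, 7, 8, 9, 10, 11, 12, 13, 14, 15, 16}


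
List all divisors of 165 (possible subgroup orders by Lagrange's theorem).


Lagrange's theorem: |H| divides |G|
|G| = 165
Divisors of 165: 1, 3, 5, 11, 15, 33, 55, 165

Possible subgroup orders: {1, 3, 5, 11, 15, 33, 55, 165}


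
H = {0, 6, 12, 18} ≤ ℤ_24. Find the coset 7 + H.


7 + H = {7 + h (mod 24) : h ∈ H}
7+0=7, 7+6=13, 7+12=19, 7+18=1
7 + H = {1, 7, 13, 19} = 1 + H

7 + H = {1, 7, 13, 19}


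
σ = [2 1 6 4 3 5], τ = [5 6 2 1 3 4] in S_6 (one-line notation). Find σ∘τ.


σ∘τ: apply τ first, then σ
1 →τ 5 →σ 3
2 →τ 6 →σ 5
3 →τ 2 →σ 1
4 →τ 1 →σ 2
5 →τ 3 →σ 6
6 →τ 4 →σ 4

σ∘τ = [3 5 1 2 6 4]


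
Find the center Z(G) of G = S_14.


Z(G) = {g ∈ G | gx = xg for all x ∈ G}
S_n is non-abelian for n ≥ 3; Z(S_14) is trivial

Z(S_14) = {e}


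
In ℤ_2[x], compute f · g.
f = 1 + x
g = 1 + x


Expand and collect like terms; reduce coefficients mod 2:
x^0: 1·1 = 1 ≡ 1 (mod 2)
x^1: 1·1 + 1·1 = 2 ≡ 0 (mod 2)
x^2: 1·1 = 1 ≡ 1 (mod 2)
Result: 1 + x^2

f · g = 1 + x^2


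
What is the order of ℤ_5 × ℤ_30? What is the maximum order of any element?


|ℤ_5 × ℤ_30| = 5 × 30 = 150
Max element order = lcm(5,30) = 30
Cyclic? No (gcd=5)

|ℤ_5×ℤ_30| = 150, max element order = 30


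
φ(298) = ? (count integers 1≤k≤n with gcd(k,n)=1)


Factor n: 298 = 2 × 149
φ(n) = n · ∏(1 - 1/p) over distinct primes p | n
φ(298) = 298 · (1 - 1/2) · (1 - 1/149) = 148

φ(298) = 148


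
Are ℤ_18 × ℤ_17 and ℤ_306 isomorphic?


Comparing ℤ_18 × ℤ_17 and ℤ_306:
gcd(18,17) = 1, so ℤ_18 × ℤ_17 ≅ ℤ_306 (CRT)

Yes, ℤ_18 × ℤ_17 ≅ ℤ_306


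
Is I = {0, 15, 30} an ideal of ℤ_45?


Check ideal conditions for I = {0, 15, 30} in ℤ_45:
(1) I is an additive subgroup? Yes
(2) For r ∈ ℤ_45 and a ∈ I: r·a ∈ I? Yes

Yes, I is an ideal of ℤ_45


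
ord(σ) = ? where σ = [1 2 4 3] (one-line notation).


Cycle decomposition: (3 4)
Cycle lengths: 2
Order = lcm(2) = 2

ord(σ) = 2


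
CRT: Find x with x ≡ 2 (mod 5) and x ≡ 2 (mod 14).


m₁ = 5, m₂ = 14, gcd = 1, so CRT applies. M = m₁·m₂ = 70
Let M₁ = M/m₁ = 14, M₂ = M/m₂ = 5
Find y₁ ≡ M₁⁻¹ (mod m₁): 14⁻¹ ≡ 4 (mod 5)
Find y₂ ≡ M₂⁻¹ (mod m₂): 5⁻¹ ≡ 3 (mod 14)
x = a₁·M₁·y₁ + a₂·M₂·y₂ = 2·14·4 + 2·5·3 = 142
Reduce mod 70: x ≡ 2
Check: 2 mod 5 = 2 ✓, 2 mod 14 = 2 ✓

x ≡ 2 (mod 70)


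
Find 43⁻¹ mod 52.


Use the extended Euclidean algorithm to write 1 = 43·s + 52·t; then s mod 52 is the inverse.
Euclidean algorithm:
  43 = 0·52 + 43
  52 = 1·43 + 9
  43 = 4·9 + 7
  9 = 1·7 + 2
  7 = 3·2 + 1
  2 = 2·1 + 0
gcd(43,52) = 1
Back-substitution gives: 43·(23) + 52·(-19) = 1
So 43⁻¹ ≡ 23 ≡ 23 (mod 52)
Check: 43 × 23 = 989 ≡ 1 (mod 52) ✓

43⁻¹ ≡ 23 (mod 52)


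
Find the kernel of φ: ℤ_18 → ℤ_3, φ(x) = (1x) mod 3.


Kernel = preimage of identity
ker(φ) = {x ∈ ℤ_18 : 1x ≡ 0 (mod 3)}. Since 3 | 18, φ is well-defined. The kernel is the cyclic subgroup ⟨3⟩ of ℤ_18 (order 6), i.e. {0, 3, 6, 9, 12, 15}

ker(φ) = {0, 3, 6, 9, 12, 15}


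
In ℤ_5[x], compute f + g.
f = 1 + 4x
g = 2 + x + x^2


Add coefficients mod 5:
x^0: 1 + 2 = 3 (mod 5)
x^1: 4 + 1 = 0 (mod 5)
x^2: 0 + 1 = 1 (mod 5)
Result: 3 + x^2

f + g = 3 + x^2


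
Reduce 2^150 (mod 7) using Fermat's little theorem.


Fermat's little theorem: if p is prime and gcd(a,p)=1, then a^(p-1) ≡ 1 (mod p)
p = 7 is prime, gcd(2,7) = 1
Reduce exponent: 150 mod 6 = 0
So 2^150 ≡ 2^0 (mod 7)
2^0 = 1

2^150 ≡ 1 (mod 7)


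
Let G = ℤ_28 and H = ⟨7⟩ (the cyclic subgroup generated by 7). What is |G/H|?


|⟨7⟩| = n / gcd(7, 28) = 28 / 7 = 4
H is normal (ℤ_28 is abelian).
|G/H| = |G| / |H| = 28 / 4 = 7

|G/H| = 7


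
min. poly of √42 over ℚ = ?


√42 satisfies x² - 42 = 0, irreducible over ℚ since 42 is squarefree

Minimal polynomial: x² - 42


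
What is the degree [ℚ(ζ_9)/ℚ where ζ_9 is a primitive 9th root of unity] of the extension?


[ℚ(ζ_n):ℚ] = deg Φ_n(x) = φ(n). Here φ(9) = 6

[ℚ(ζ_9)/ℚ where ζ_9 is a primitive 9th root of unity] = 6


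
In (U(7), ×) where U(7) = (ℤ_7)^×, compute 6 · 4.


Operation: multiplication mod 7
6 · 4 = (a × b) mod 7 with a = 6, b = 4

6 · 4 = 3


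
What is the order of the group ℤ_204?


ℤ_n has n elements.

|ℤ_204| = 204


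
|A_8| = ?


|A_n| = n!/2 (even permutations)
|A_8| = 8!/2 = 40320/2 = 20160

|A_8| = 20160


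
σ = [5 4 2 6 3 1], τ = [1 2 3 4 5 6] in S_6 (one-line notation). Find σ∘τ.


σ∘τ: apply τ first, then σ
1 →τ 1 →σ 5
2 →τ 2 →σ 4
3 →τ 3 →σ 2
4 →τ 4 →σ 6
5 →τ 5 →σ 3
6 →τ 6 →σ 1

σ∘τ = [5 4 2 6 3 1]


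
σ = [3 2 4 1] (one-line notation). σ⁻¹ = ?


To find σ⁻¹, swap domain and range:
σ(1) = 3 → σ⁻¹(3) = 1
σ(2) = 2 → σ⁻¹(2) = 2
σ(3) = 4 → σ⁻¹(4) = 3
σ(4) = 1 → σ⁻¹(1) = 4

σ⁻¹ = [4 2 1 3]


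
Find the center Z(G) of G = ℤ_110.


Z(G) = {g ∈ G | gx = xg for all x ∈ G}
ℤ_110 is abelian, so Z(G) = G

Z(ℤ_110) = ℤ_110


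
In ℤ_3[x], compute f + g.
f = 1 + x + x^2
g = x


Add coefficients mod 3:
x^0: 1 + 0 = 1 (mod 3)
x^1: 1 + 1 = 2 (mod 3)
x^2: 1 + 0 = 1 (mod 3)
Result: 1 + 2x + x^2

f + g = 1 + 2x + x^2


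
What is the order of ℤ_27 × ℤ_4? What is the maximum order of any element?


|ℤ_27 × ℤ_4| = 27 × 4 = 108
Max element order = lcm(27,4) = 108
Cyclic? Yes (gcd=1)

|ℤ_27×ℤ_4| = 108, max element order = 108


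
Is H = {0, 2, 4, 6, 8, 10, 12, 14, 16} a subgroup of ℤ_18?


Subgroup test for H = {0, 2, 4, 6, 8, 10, 12, 14, 16} in (ℤ_18, +):
(1) 0 ∈ H? Yes
(2) Closure: for all a,b ∈ H, (a+b) mod 18 ∈ H? Yes
(3) Inverses: for all a ∈ H, -a mod 18 ∈ H? Yes

Yes, H is a subgroup of ℤ_18


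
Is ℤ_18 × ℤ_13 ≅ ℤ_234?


Comparing ℤ_18 × ℤ_13 and ℤ_234:
gcd(18,13) = 1, so ℤ_18 × ℤ_13 ≅ ℤ_234 (CRT)

Yes, ℤ_18 × ℤ_13 ≅ ℤ_234


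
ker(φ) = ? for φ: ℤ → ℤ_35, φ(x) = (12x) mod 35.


Kernel = preimage of identity
ker(φ) = {x ∈ ℤ : 12x ≡ 0 (mod 35)}. gcd(12,35) = 1, so 12x ≡ 0 (mod 35) ⟺ x ≡ 0 (mod 35/1 = 35). Hence ker(φ) = 35ℤ

ker(φ) = 35ℤ


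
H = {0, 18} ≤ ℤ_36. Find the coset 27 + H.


27 + H = {27 + h (mod 36) : h ∈ H}
27+0=27, 27+18=9
27 + H = {9, 27} = 9 + H

27 + H = {9, 27}


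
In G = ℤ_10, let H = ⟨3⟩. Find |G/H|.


|⟨3⟩| = n / gcd(3, 10) = 10 / 1 = 10
H is normal (ℤ_10 is abelian).
|G/H| = |G| / |H| = 10 / 10 = 1

|G/H| = 1


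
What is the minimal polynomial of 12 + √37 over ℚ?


Let α = 12 + √37. Then α - 12 = √37, so (α - 12)² = 37, giving α² - 24α + 107 = 0. Degree 2 and α ∉ ℚ, so this is the minimal polynomial.

Minimal polynomial: x² - 24x + 107


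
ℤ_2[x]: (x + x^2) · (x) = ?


Expand and collect like terms; reduce coefficients mod 2:
x^0: 0·0 = 0 ≡ 0 (mod 2)
x^1: 0·1 + 1·0 = 0 ≡ 0 (mod 2)
x^2: 1·1 + 1·0 = 1 ≡ 1 (mod 2)
x^3: 1·1 = 1 ≡ 1 (mod 2)
Result: x^2 + x^3

f · g = x^2 + x^3


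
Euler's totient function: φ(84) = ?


Factor n: 84 = 2^2 × 3 × 7
φ(n) = n · ∏(1 - 1/p) over distinct primes p | n
φ(84) = 84 · (1 - 1/2) · (1 - 1/3) · (1 - 1/7) = 24

φ(84) = 24


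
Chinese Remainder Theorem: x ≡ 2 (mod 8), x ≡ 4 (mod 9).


m₁ = 8, m₂ = 9, gcd = 1, so CRT applies. M = m₁·m₂ = 72
Let M₁ = M/m₁ = 9, M₂ = M/m₂ = 8
Find y₁ ≡ M₁⁻¹ (mod m₁): 9⁻¹ ≡ 1 (mod 8)
Find y₂ ≡ M₂⁻¹ (mod m₂): 8⁻¹ ≡ 8 (mod 9)
x = a₁·M₁·y₁ + a₂·M₂·y₂ = 2·9·1 + 4·8·8 = 274
Reduce mod 72: x ≡ 58
Check: 58 mod 8 = 2 ✓, 58 mod 9 = 4 ✓

x ≡ 58 (mod 72)


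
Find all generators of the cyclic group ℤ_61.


g generates ℤ_n iff gcd(g,n) = 1
Prime factors of 61: 61
Generators are g ∈ {1,...,60} not divisible by any of these primes.
Generators: {1, 2, 3, 4, 5, 6, 7, 8, 9, 10, 11, 12, 13, 14, 15, 16, 17, 18, 19, 20, 21, 22, 23, 24, 25, 26, 27, 28, 29, 30, 31, 32, 33, 34, 35, 36, 37, 38, 39, 40, 41, 42, 43, 44, 45, 46, 47, 48, 49, 50, 51, 52, 53, 54, 55, 56, 57, 58, 59, 60}
Number of generators = φ(61) = 60

Generators of ℤ_61 = {1, 2, 3, 4, 5, 6, 7, 8, 9, 10, 11, 12, 13, 14, 15, 16, 17, 18, 19, 20, 21, 22, 23, 24, 25, 26, 27, 28, 29, 30, 31, 32, 33, 34, 35, 36, 37, 38, 39, 40, 41, 42, 43, 44, 45, 46, 47, 48, 49, 50, 51, 52, 53, 54, 55, 56, 57, 58, 59, 60}


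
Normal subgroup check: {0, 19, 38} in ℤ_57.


H = {0, 19, 38} in ℤ_57
ℤ_57 is abelian; every subgroup of an abelian group is normal

Yes, normal subgroup


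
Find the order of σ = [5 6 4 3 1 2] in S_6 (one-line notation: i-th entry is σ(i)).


Cycle decomposition: (1 5) (2 6) (3 4)
Cycle lengths: 2, 2, 2
Order = lcm(2, 2, 2) = 2

ord(σ) = 2


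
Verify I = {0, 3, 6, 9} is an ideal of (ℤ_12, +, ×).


Check ideal conditions for I = {0, 3, 6, 9} in ℤ_12:
(1) I is an additive subgroup? Yes
(2) For r ∈ ℤ_12 and a ∈ I: r·a ∈ I? Yes

Yes, I is an ideal of ℤ_12


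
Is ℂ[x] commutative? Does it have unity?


Polynomial ring over ℂ (an integral domain) is a commutative integral domain with unity 1
Commutative: Yes
Integral domain: Yes
Has unity: Yes

ℂ[x]: Commutative=Yes, Unity=Yes


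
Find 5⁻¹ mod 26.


Use the extended Euclidean algorithm to write 1 = 5·s + 26·t; then s mod 26 is the inverse.
Euclidean algorithm:
  5 = 0·26 + 5
  26 = 5·5 + 1
  5 = 5·1 + 0
gcd(5,26) = 1
Back-substitution gives: 5·(-5) + 26·(1) = 1
So 5⁻¹ ≡ -5 ≡ 21 (mod 26)
Check: 5 × 21 = 105 ≡ 1 (mod 26) ✓

5⁻¹ ≡ 21 (mod 26)


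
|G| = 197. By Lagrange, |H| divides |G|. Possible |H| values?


Lagrange's theorem: |H| divides |G|
|G| = 197
Divisors of 197: 1, 197

Possible subgroup orders: {1, 197}


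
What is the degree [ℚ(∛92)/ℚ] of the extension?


∛92 has minimal polynomial x³ - 92 (irreducible over ℚ since 92 is not a perfect cube)

[ℚ(∛92)/ℚ] = 3


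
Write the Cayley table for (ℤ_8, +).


Elements: {0, 1, 2, 3, 4, 5, 6, 7}
Operation: addition mod 8
Entry (a, b) = (a + b) mod 8

Cayley table:
  | 0 | 1 | 2 | 3 | 4 | 5 | 6 | 7
0 | 0 | 1 | 2 | 3 | 4 | 5 | 6 | 7
1 | 1 | 2 | 3 | 4 | 5 | 6 | 7 | 0
2 | 2 | 3 | 4 | 5 | 6 | 7 | 0 | 1
3 | 3 | 4 | 5 | 6 | 7 | 0 | 1 | 2
4 | 4 | 5 | 6 | 7 | 0 | 1 | 2 | 3
5 | 5 | 6 | 7 | 0 | 1 | 2 | 3 | 4
6 | 6 | 7 | 0 | 1 | 2 | 3 | 4 | 5
7 | 7 | 0 | 1 | 2 | 3 | 4 | 5 | 6


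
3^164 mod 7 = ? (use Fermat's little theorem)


Fermat's little theorem: if p is prime and gcd(a,p)=1, then a^(p-1) ≡ 1 (mod p)
p = 7 is prime, gcd(3,7) = 1
Reduce exponent: 164 mod 6 = 2
So 3^164 ≡ 3^2 (mod 7)
3^2 mod 7 = 2

3^164 ≡ 2 (mod 7)


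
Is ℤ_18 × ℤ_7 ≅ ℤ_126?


Comparing ℤ_18 × ℤ_7 and ℤ_126:
gcd(18,7) = 1, so ℤ_18 × ℤ_7 ≅ ℤ_126 (CRT)

Yes, ℤ_18 × ℤ_7 ≅ ℤ_126


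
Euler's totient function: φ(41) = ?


Factor n: 41 = 41
φ(n) = n · ∏(1 - 1/p) over distinct primes p | n
φ(41) = 41 · (1 - 1/41) = 40

φ(41) = 40


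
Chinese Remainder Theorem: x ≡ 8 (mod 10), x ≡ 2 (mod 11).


m₁ = 10, m₂ = 11, gcd = 1, so CRT applies. M = m₁·m₂ = 110
Let M₁ = M/m₁ = 11, M₂ = M/m₂ = 10
Find y₁ ≡ M₁⁻¹ (mod m₁): 11⁻¹ ≡ 1 (mod 10)
Find y₂ ≡ M₂⁻¹ (mod m₂): 10⁻¹ ≡ 10 (mod 11)
x = a₁·M₁·y₁ + a₂·M₂·y₂ = 8·11·1 + 2·10·10 = 288
Reduce mod 110: x ≡ 68
Check: 68 mod 10 = 8 ✓, 68 mod 11 = 2 ✓

x ≡ 68 (mod 110)


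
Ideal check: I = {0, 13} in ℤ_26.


Check ideal conditions for I = {0, 13} in ℤ_26:
(1) I is an additive subgroup? Yes
(2) For r ∈ ℤ_26 and a ∈ I: r·a ∈ I? Yes

Yes, I is an ideal of ℤ_26


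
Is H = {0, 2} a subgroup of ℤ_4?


Subgroup test for H = {0, 2} in (ℤ_4, +):
(1) 0 ∈ H? Yes
(2) Closure: for all a,b ∈ H, (a+b) mod 4 ∈ H? Yes
(3) Inverses: for all a ∈ H, -a mod 4 ∈ H? Yes

Yes, H is a subgroup of ℤ_4


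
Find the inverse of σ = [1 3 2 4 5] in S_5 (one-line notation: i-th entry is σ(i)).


To find σ⁻¹, swap domain and range:
σ(1) = 1 → σ⁻¹(1) = 1
σ(2) = 3 → σ⁻¹(3) = 2
σ(3) = 2 → σ⁻¹(2) = 3
σ(4) = 4 → σ⁻¹(4) = 4
σ(5) = 5 → σ⁻¹(5) = 5

σ⁻¹ = [1 3 2 4 5]


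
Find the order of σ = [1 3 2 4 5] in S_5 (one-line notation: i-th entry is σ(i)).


Cycle decomposition: (2 3)
Cycle lengths: 2
Order = lcm(2) = 2

ord(σ) = 2


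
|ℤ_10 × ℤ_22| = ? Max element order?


|ℤ_10 × ℤ_22| = 10 × 22 = 220
Max element order = lcm(10,22) = 110
Cyclic? No (gcd=2)

|ℤ_10×ℤ_22| = 220, max element order = 110


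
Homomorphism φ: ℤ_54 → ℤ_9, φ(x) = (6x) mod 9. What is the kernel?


Kernel = preimage of identity
ker(φ) = {x ∈ ℤ_54 : 6x ≡ 0 (mod 9)}. Since 9 | 54, φ is well-defined. The kernel is the cyclic subgroup ⟨3⟩ of ℤ_54 (order 18), i.e. {0, 3, 6, 9, 12, 15, 18, 21, 24, 27, 30, 33, 36, 39, 42, 45, 48, 51}

ker(φ) = {0, 3, 6, 9, 12, 15, 18, 21, 24, 27, 30, 33, 36, 39, 42, 45, 48, 51}


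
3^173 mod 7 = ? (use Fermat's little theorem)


Fermat's little theorem: if p is prime and gcd(a,p)=1, then a^(p-1) ≡ 1 (mod p)
p = 7 is prime, gcd(3,7) = 1
Reduce exponent: 173 mod 6 = 5
So 3^173 ≡ 3^5 (mod 7)
3^5 mod 7 = 5

3^173 ≡ 5 (mod 7)


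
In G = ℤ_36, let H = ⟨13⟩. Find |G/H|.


|⟨13⟩| = n / gcd(13, 36) = 36 / 1 = 36
H is normal (ℤ_36 is abelian).
|G/H| = |G| / |H| = 36 / 36 = 1

|G/H| = 1


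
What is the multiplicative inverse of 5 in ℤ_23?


Use the extended Euclidean algorithm to write 1 = 5·s + 23·t; then s mod 23 is the inverse.
Euclidean algorithm:
  5 = 0·23 + 5
  23 = 4·5 + 3
  5 = 1·3 + 2
  3 = 1·2 + 1
  2 = 2·1 + 0
gcd(5,23) = 1
Back-substitution gives: 5·(-9) + 23·(2) = 1
So 5⁻¹ ≡ -9 ≡ 14 (mod 23)
Check: 5 × 14 = 70 ≡ 1 (mod 23) ✓

5⁻¹ ≡ 14 (mod 23)


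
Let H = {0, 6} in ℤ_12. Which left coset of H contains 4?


4 + H = {4 + h (mod 12) : h ∈ H}
4+0=4, 4+6=10

4 + H = {4, 10}


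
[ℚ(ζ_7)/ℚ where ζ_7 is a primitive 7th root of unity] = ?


[ℚ(ζ_n):ℚ] = deg Φ_n(x) = φ(n). Here φ(7) = 6

[ℚ(ζ_7)/ℚ where ζ_7 is a primitive 7th root of unity] = 6


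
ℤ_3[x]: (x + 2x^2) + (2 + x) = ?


Add coefficients mod 3:
x^0: 0 + 2 = 2 (mod 3)
x^1: 1 + 1 = 2 (mod 3)
x^2: 2 + 0 = 2 (mod 3)
Result: 2 + 2x + 2x^2

f + g = 2 + 2x + 2x^2


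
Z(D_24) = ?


Z(G) = {g ∈ G | gx = xg for all x ∈ G}
For even n, Z(D_n) = {e, r^(n/2)}: the 180° rotation r^12 commutes with every reflection and rotation

Z(D_24) = {e, r^12}


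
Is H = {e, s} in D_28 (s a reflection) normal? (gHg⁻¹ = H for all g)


H = {e, s} in D_28 (s a reflection)
r·s·r⁻¹ = sr⁻² ≠ s for n ≥ 3, so {e, s} is not closed under conjugation

No, not a normal subgroup


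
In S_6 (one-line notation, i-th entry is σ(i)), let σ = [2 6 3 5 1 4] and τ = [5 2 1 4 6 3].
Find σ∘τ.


σ∘τ: apply τ first, then σ
1 →τ 5 →σ 1
2 →τ 2 →σ 6
3 →τ 1 →σ 2
4 →τ 4 →σ 5
5 →τ 6 →σ 4
6 →τ 3 →σ 3

σ∘τ = [1 6 2 5 4 3]


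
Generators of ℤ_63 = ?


g generates ℤ_n iff gcd(g,n) = 1
Prime factors of 63: 3, 7
Generators are g ∈ {1,...,62} not divisible by any of these primes.
Generators: {1, 2, 4, 5, 8, 10, 11, 13, 16, 17, 19, 20, 22, 23, 25, 26, 29, 31, 32, 34, 37, 38, 40, 41, 43, 44, 46, 47, 50, 52, 53, 55, 58, 59, 61, 62}
Number of generators = φ(63) = 36

Generators of ℤ_63 = {1, 2, 4, 5, 8, 10, 11, 13, 16, 17, 19, 20, 22, 23, 25, 26, 29, 31, 32, 34, 37, 38, 40, 41, 43, 44, 46, 47, 50, 52, 53, 55, 58, 59, 61, 62}


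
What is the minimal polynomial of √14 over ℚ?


√14 satisfies x² - 14 = 0, irreducible over ℚ since 14 is squarefree

Minimal polynomial: x² - 14


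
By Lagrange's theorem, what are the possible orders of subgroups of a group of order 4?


Lagrange's theorem: |H| divides |G|
|G| = 4
Divisors of 4: 1, 2, 4

Possible subgroup orders: {1, 2, 4}


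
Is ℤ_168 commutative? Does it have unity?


ℤ_168 is a commutative ring with unity 1; 168 = 2×84 is composite, so 2·84 ≡ 0 gives zero divisors (not an integral domain)
Commutative: Yes
Integral domain: No
Has unity: Yes

ℤ_168: Commutative=Yes, Unity=Yes


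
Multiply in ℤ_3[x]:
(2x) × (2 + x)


Expand and collect like terms; reduce coefficients mod 3:
x^0: 0·2 = 0 ≡ 0 (mod 3)
x^1: 0·1 + 2·2 = 4 ≡ 1 (mod 3)
x^2: 2·1 = 2 ≡ 2 (mod 3)
Result: x + 2x^2

f · g = x + 2x^2


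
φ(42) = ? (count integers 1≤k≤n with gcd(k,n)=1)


Factor n: 42 = 2 × 3 × 7
φ(n) = n · ∏(1 - 1/p) over distinct primes p | n
φ(42) = 42 · (1 - 1/2) · (1 - 1/3) · (1 - 1/7) = 12

φ(42) = 12


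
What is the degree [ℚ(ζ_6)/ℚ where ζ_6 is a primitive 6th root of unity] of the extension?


[ℚ(ζ_n):ℚ] = deg Φ_n(x) = φ(n). Here φ(6) = 2

[ℚ(ζ_6)/ℚ where ζ_6 is a primitive 6th root of unity] = 2


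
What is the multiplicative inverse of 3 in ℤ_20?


Use the extended Euclidean algorithm to write 1 = 3·s + 20·t; then s mod 20 is the inverse.
Euclidean algorithm:
  3 = 0·20 + 3
  20 = 6·3 + 2
  3 = 1·2 + 1
  2 = 2·1 + 0
gcd(3,20) = 1
Back-substitution gives: 3·(7) + 20·(-1) = 1
So 3⁻¹ ≡ 7 ≡ 7 (mod 20)
Check: 3 × 7 = 21 ≡ 1 (mod 20) ✓

3⁻¹ ≡ 7 (mod 20)


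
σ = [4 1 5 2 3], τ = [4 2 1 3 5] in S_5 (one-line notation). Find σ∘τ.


σ∘τ: apply τ first, then σ
1 →τ 4 →σ 2
2 →τ 2 →σ 1
3 →τ 1 →σ 4
4 →τ 3 →σ 5
5 →τ 5 →σ 3

σ∘τ = [2 1 4 5 3]


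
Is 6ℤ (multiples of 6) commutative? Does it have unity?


6ℤ is a commutative ring under +,× but has no multiplicative identity (1 ∉ 6ℤ); it has no zero divisors, but without unity it is not an integral domain
Commutative: Yes
Integral domain: No
Has unity: No

6ℤ (multiples of 6): Commutative=Yes, Unity=No


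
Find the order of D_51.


|D_n| = 2n (n rotations and n reflections)
|D_51| = 2×51 = 102

|D_51| = 102


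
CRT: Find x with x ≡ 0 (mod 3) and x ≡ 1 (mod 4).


m₁ = 3, m₂ = 4, gcd = 1, so CRT applies. M = m₁·m₂ = 12
Let M₁ = M/m₁ = 4, M₂ = M/m₂ = 3
Find y₁ ≡ M₁⁻¹ (mod m₁): 4⁻¹ ≡ 1 (mod 3)
Find y₂ ≡ M₂⁻¹ (mod m₂): 3⁻¹ ≡ 3 (mod 4)
x = a₁·M₁·y₁ + a₂·M₂·y₂ = 0·4·1 + 1·3·3 = 9
Reduce mod 12: x ≡ 9
Check: 9 mod 3 = 0 ✓, 9 mod 4 = 1 ✓

x ≡ 9 (mod 12)


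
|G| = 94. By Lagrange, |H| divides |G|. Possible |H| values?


Lagrange's theorem: |H| divides |G|
|G| = 94
Divisors of 94: 1, 2, 47, 94

Possible subgroup orders: {1, 2, 47, 94}


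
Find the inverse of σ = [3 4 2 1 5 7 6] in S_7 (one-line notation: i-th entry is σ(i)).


To find σ⁻¹, swap domain and range:
σ(1) = 3 → σ⁻¹(3) = 1
σ(2) = 4 → σ⁻¹(4) = 2
σ(3) = 2 → σ⁻¹(2) = 3
σ(4) = 1 → σ⁻¹(1) = 4
σ(5) = 5 → σ⁻¹(5) = 5
σ(6) = 7 → σ⁻¹(7) = 6
σ(7) = 6 → σ⁻¹(6) = 7

σ⁻¹ = [4 3 1 2 5 7 6]


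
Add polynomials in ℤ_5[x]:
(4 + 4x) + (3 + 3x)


Add coefficients mod 5:
x^0: 4 + 3 = 2 (mod 5)
x^1: 4 + 3 = 2 (mod 5)
Result: 2 + 2x

f + g = 2 + 2x


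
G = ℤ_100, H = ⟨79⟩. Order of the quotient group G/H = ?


|⟨79⟩| = n / gcd(79, 100) = 100 / 1 = 100
H is normal (ℤ_100 is abelian).
|G/H| = |G| / |H| = 100 / 100 = 1

|G/H| = 1


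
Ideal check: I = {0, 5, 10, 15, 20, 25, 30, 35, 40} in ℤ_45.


Check ideal conditions for I = {0, 5, 10, 15, 20, 25, 30, 35, 40} in ℤ_45:
(1) I is an additive subgroup? Yes
(2) For r ∈ ℤ_45 and a ∈ I: r·a ∈ I? Yes

Yes, I is an ideal of ℤ_45


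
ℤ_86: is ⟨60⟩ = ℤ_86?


g generates ℤ_n iff gcd(g, n) = 1
gcd(60, 86) = 2
Since gcd = 2 ≠ 1, ⟨60⟩ has order 43 < 86, so 60 is not a generator.

No, 60 does not generate ℤ_86


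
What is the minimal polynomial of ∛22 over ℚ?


∛22 satisfies x³ - 22 = 0, irreducible over ℚ (no rational root; 22 is not a perfect cube)

Minimal polynomial: x³ - 22


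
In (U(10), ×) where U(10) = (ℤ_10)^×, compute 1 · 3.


Operation: multiplication mod 10
1 · 3 = (a × b) mod 10 with a = 1, b = 3

1 · 3 = 3


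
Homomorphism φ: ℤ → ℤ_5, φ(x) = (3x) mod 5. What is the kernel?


Kernel = preimage of identity
ker(φ) = {x ∈ ℤ : 3x ≡ 0 (mod 5)}. gcd(3,5) = 1, so 3x ≡ 0 (mod 5) ⟺ x ≡ 0 (mod 5/1 = 5). Hence ker(φ) = 5ℤ

ker(φ) = 5ℤ


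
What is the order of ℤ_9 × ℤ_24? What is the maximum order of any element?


|ℤ_9 × ℤ_24| = 9 × 24 = 216
Max element order = lcm(9,24) = 72
Cyclic? No (gcd=3)

|ℤ_9×ℤ_24| = 216, max element order = 72


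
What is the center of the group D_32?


Z(G) = {g ∈ G | gx = xg for all x ∈ G}
For even n, Z(D_n) = {e, r^(n/2)}: the 180° rotation r^16 commutes with every reflection and rotation

Z(D_32) = {e, r^16}


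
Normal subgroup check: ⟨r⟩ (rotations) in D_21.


H = ⟨r⟩ (rotations) in D_21
The rotation subgroup ⟨r⟩ has index 2 in D_21, so it is normal

Yes, normal subgroup


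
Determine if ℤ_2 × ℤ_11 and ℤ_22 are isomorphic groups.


Comparing ℤ_2 × ℤ_11 and ℤ_22:
gcd(2,11) = 1, so ℤ_2 × ℤ_11 ≅ ℤ_22 (CRT)

Yes, ℤ_2 × ℤ_11 ≅ ℤ_22


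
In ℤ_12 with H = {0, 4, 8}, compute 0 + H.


0 + H = {0 + h (mod 12) : h ∈ H}
0+0=0, 0+4=4, 0+8=8

0 + H = {0, 4, 8}


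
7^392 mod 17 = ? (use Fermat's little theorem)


Fermat's little theorem: if p is prime and gcd(a,p)=1, then a^(p-1) ≡ 1 (mod p)
p = 17 is prime, gcd(7,17) = 1
Reduce exponent: 392 mod 16 = 8
So 7^392 ≡ 7^8 (mod 17)
7^8 mod 17 = 16

7^392 ≡ 16 (mod 17)


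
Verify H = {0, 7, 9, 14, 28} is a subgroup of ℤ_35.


Subgroup test for H = {0, 7, 9, 14, 28} in (ℤ_35, +):
(1) 0 ∈ H? Yes
(2) Closure: for all a,b ∈ H, (a+b) mod 35 ∈ H? No  [counterexample: 7 + 9 = 16 ∉ H]
(3) Inverses: for all a ∈ H, -a mod 35 ∈ H? No

No, H is not a subgroup of ℤ_35


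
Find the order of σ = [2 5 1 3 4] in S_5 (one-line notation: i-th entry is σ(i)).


Cycle decomposition: (1 2 5 4 3)
Cycle lengths: 5
Order = lcm(5) = 5

ord(σ) = 5


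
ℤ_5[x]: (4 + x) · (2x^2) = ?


Expand and collect like terms; reduce coefficients mod 5:
x^0: 4·0 = 0 ≡ 0 (mod 5)
x^1: 4·0 + 1·0 = 0 ≡ 0 (mod 5)
x^2: 4·2 + 1·0 = 8 ≡ 3 (mod 5)
x^3: 1·2 = 2 ≡ 2 (mod 5)
Result: 3x^2 + 2x^3

f · g = 3x^2 + 2x^3


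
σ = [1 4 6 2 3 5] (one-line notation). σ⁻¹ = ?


To find σ⁻¹, swap domain and range:
σ(1) = 1 → σ⁻¹(1) = 1
σ(2) = 4 → σ⁻¹(4) = 2
σ(3) = 6 → σ⁻¹(6) = 3
σ(4) = 2 → σ⁻¹(2) = 4
σ(5) = 3 → σ⁻¹(3) = 5
σ(6) = 5 → σ⁻¹(5) = 6

σ⁻¹ = [1 4 5 2 6 3]


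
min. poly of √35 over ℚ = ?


√35 satisfies x² - 35 = 0, irreducible over ℚ since 35 is squarefree

Minimal polynomial: x² - 35


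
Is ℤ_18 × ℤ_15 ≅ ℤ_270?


Comparing ℤ_18 × ℤ_15 and ℤ_270:
gcd(18,15) = 3 ≠ 1. Max element order in ℤ_18×ℤ_15 is lcm(18,15) = 90 < 270, so it has no element of order 270

No, ℤ_18 × ℤ_15 ≇ ℤ_270


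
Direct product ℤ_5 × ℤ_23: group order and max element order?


|ℤ_5 × ℤ_23| = 5 × 23 = 115
Max element order = lcm(5,23) = 115
Cyclic? Yes (gcd=1)

|ℤ_5×ℤ_23| = 115, max element order = 115


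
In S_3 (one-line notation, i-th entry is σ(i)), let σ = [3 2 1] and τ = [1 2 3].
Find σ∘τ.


σ∘τ: apply τ first, then σ
1 →τ 1 →σ 3
2 →τ 2 →σ 2
3 →τ 3 →σ 1

σ∘τ = [3 2 1]


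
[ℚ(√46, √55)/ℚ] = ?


[ℚ(√46,√55):ℚ] = [ℚ(√46,√55):ℚ(√46)]·[ℚ(√46):ℚ] = 2·2 = 4

[ℚ(√46, √55)/ℚ] = 4


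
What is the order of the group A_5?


|A_n| = n!/2 (even permutations)
|A_5| = 5!/2 = 120/2 = 60

|A_5| = 60


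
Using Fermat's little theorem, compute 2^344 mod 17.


Fermat's little theorem: if p is prime and gcd(a,p)=1, then a^(p-1) ≡ 1 (mod p)
p = 17 is prime, gcd(2,17) = 1
Reduce exponent: 344 mod 16 = 8
So 2^344 ≡ 2^8 (mod 17)
2^8 mod 17 = 1

2^344 ≡ 1 (mod 17)


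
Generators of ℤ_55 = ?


g generates ℤ_n iff gcd(g,n) = 1
Prime factors of 55: 5, 11
Generators are g ∈ {1,...,54} not divisible by any of these primes.
Generators: {1, 2, 3, 4, 6, 7, 8, 9, 12, 13, 14, 16, 17, 18, 19, 21, 23, 24, 26, 27, 28, 29, 31, 32, 34, 36, 37, 38, 39, 41, 42, 43, 46, 47, 48, 49, 51, 52, 53, 54}
Number of generators = φ(55) = 40

Generators of ℤ_55 = {1, 2, 3, 4, 6, 7, 8, 9, 12, 13, 14, 16, 17, 18, 19, 21, 23, 24, 26, 27, 28, 29, 31, 32, 34, 36, 37, 38, 39, 41, 42, 43, 46, 47, 48, 49, 51, 52, 53, 54}


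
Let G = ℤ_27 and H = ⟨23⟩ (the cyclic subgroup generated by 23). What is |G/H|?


|⟨23⟩| = n / gcd(23, 27) = 27 / 1 = 27
H is normal (ℤ_27 is abelian).
|G/H| = |G| / |H| = 27 / 27 = 1

|G/H| = 1


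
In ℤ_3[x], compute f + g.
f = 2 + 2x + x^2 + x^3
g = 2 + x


Add coefficients mod 3:
x^0: 2 + 2 = 1 (mod 3)
x^1: 2 + 1 = 0 (mod 3)
x^2: 1 + 0 = 1 (mod 3)
x^3: 1 + 0 = 1 (mod 3)
Result: 1 + x^2 + x^3

f + g = 1 + x^2 + x^3


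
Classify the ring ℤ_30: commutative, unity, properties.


ℤ_30 is a commutative ring with unity 1; 30 = 2×15 is composite, so 2·15 ≡ 0 gives zero divisors (not an integral domain)
Commutative: Yes
Integral domain: No
Has unity: Yes

ℤ_30: Commutative=Yes, Unity=Yes


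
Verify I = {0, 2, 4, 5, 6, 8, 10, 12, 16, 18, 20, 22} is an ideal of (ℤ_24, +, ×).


Check ideal conditions for I = {0, 2, 4, 5, 6, 8, 10, 12, 16, 18, 20, 22} in ℤ_24:
(1) I is an additive subgroup? No
(2) For r ∈ ℤ_24 and a ∈ I: r·a ∈ I? No  [counterexample: r=3, a=5, r·a mod 24 = 15 ∉ I]

No, I is not an ideal of ℤ_24


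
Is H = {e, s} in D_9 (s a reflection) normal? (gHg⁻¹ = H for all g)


H = {e, s} in D_9 (s a reflection)
r·s·r⁻¹ = sr⁻² ≠ s for n ≥ 3, so {e, s} is not closed under conjugation

No, not a normal subgroup


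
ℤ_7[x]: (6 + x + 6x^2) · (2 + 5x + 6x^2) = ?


Expand and collect like terms; reduce coefficients mod 7:
x^0: 6·2 = 12 ≡ 5 (mod 7)
x^1: 6·5 + 1·2 = 32 ≡ 4 (mod 7)
x^2: 6·6 + 1·5 + 6·2 = 53 ≡ 4 (mod 7)
x^3: 1·6 + 6·5 = 36 ≡ 1 (mod 7)
x^4: 6·6 = 36 ≡ 1 (mod 7)
Result: 5 + 4x + 4x^2 + x^3 + x^4

f · g = 5 + 4x + 4x^2 + x^3 + x^4


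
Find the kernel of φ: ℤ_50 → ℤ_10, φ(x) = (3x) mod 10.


Kernel = preimage of identity
ker(φ) = {x ∈ ℤ_50 : 3x ≡ 0 (mod 10)}. Since 10 | 50, φ is well-defined. The kernel is the cyclic subgroup ⟨10⟩ of ℤ_50 (order 5), i.e. {0, 10, 20, 30, 40}

ker(φ) = {0, 10, 20, 30, 40}


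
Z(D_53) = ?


Z(G) = {g ∈ G | gx = xg for all x ∈ G}
For odd n, Z(D_n) = {e}: no nontrivial rotation commutes with all reflections

Z(D_53) = {e}


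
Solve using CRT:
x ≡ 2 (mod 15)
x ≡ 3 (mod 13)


m₁ = 15, m₂ = 13, gcd = 1, so CRT applies. M = m₁·m₂ = 195
Let M₁ = M/m₁ = 13, M₂ = M/m₂ = 15
Find y₁ ≡ M₁⁻¹ (mod m₁): 13⁻¹ ≡ 7 (mod 15)
Find y₂ ≡ M₂⁻¹ (mod m₂): 15⁻¹ ≡ 7 (mod 13)
x = a₁·M₁·y₁ + a₂·M₂·y₂ = 2·13·7 + 3·15·7 = 497
Reduce mod 195: x ≡ 107
Check: 107 mod 15 = 2 ✓, 107 mod 13 = 3 ✓

x ≡ 107 (mod 195)


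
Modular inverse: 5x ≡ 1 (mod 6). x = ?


Use the extended Euclidean algorithm to write 1 = 5·s + 6·t; then s mod 6 is the inverse.
Euclidean algorithm:
  5 = 0·6 + 5
  6 = 1·5 + 1
  5 = 5·1 + 0
gcd(5,6) = 1
Back-substitution gives: 5·(-1) + 6·(1) = 1
So 5⁻¹ ≡ -1 ≡ 5 (mod 6)
Check: 5 × 5 = 25 ≡ 1 (mod 6) ✓

5⁻¹ ≡ 5 (mod 6)


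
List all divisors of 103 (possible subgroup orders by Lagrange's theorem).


Lagrange's theorem: |H| divides |G|
|G| = 103
Divisors of 103: 1, 103

Possible subgroup orders: {1, 103}


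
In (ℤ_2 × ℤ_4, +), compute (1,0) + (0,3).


Operation: componentwise addition mod (2, 4)
(1,0) + (0,3) = ((a₁+b₁) mod 2, (a₂+b₂) mod 4) with a = (1,0), b = (0,3)

(1,0) + (0,3) = (1,3)


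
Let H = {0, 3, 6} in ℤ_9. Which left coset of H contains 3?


3 + H = {3 + h (mod 9) : h ∈ H}
3+0=3, 3+3=6, 3+6=0
3 + H = {0, 3, 6} = 0 + H

3 + H = {0, 3, 6}


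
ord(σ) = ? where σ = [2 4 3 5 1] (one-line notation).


Cycle decomposition: (1 2 4 5)
Cycle lengths: 4
Order = lcm(4) = 4

ord(σ) = 4


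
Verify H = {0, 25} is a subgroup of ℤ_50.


Subgroup test for H = {0, 25} in (ℤ_50, +):
(1) 0 ∈ H? Yes
(2) Closure: for all a,b ∈ H, (a+b) mod 50 ∈ H? Yes
(3) Inverses: for all a ∈ H, -a mod 50 ∈ H? Yes

Yes, H is a subgroup of ℤ_50


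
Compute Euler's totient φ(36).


Factor n: 36 = 2^2 × 3^2
φ(n) = n · ∏(1 - 1/p) over distinct primes p | n
φ(36) = 36 · (1 - 1/2) · (1 - 1/3) = 12

φ(36) = 12


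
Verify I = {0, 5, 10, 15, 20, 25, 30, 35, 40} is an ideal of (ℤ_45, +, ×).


Check ideal conditions for I = {0, 5, 10, 15, 20, 25, 30, 35, 40} in ℤ_45:
(1) I is an additive subgroup? Yes
(2) For r ∈ ℤ_45 and a ∈ I: r·a ∈ I? Yes

Yes, I is an ideal of ℤ_45


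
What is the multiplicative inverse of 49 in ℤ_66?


Use the extended Euclidean algorithm to write 1 = 49·s + 66·t; then s mod 66 is the inverse.
Euclidean algorithm:
  49 = 0·66 + 49
  66 = 1·49 + 17
  49 = 2·17 + 15
  17 = 1·15 + 2
  15 = 7·2 + 1
  2 = 2·1 + 0
gcd(49,66) = 1
Back-substitution gives: 49·(31) + 66·(-23) = 1
So 49⁻¹ ≡ 31 ≡ 31 (mod 66)
Check: 49 × 31 = 1519 ≡ 1 (mod 66) ✓

49⁻¹ ≡ 31 (mod 66)


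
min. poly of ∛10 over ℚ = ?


∛10 satisfies x³ - 10 = 0, irreducible over ℚ (no rational root; 10 is not a perfect cube)

Minimal polynomial: x³ - 10


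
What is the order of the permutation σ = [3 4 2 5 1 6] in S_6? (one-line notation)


Cycle decomposition: (1 3 2 4 5)
Cycle lengths: 5
Order = lcm(5) = 5

ord(σ) = 5
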